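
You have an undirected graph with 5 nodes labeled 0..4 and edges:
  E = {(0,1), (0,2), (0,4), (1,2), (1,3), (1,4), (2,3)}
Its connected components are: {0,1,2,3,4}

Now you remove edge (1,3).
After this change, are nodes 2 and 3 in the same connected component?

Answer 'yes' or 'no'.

Answer: yes

Derivation:
Initial components: {0,1,2,3,4}
Removing edge (1,3): not a bridge — component count unchanged at 1.
New components: {0,1,2,3,4}
Are 2 and 3 in the same component? yes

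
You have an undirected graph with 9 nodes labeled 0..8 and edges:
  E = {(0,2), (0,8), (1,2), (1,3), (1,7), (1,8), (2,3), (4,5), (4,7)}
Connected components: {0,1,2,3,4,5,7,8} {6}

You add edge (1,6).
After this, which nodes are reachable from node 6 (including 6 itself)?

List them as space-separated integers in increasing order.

Before: nodes reachable from 6: {6}
Adding (1,6): merges 6's component with another. Reachability grows.
After: nodes reachable from 6: {0,1,2,3,4,5,6,7,8}

Answer: 0 1 2 3 4 5 6 7 8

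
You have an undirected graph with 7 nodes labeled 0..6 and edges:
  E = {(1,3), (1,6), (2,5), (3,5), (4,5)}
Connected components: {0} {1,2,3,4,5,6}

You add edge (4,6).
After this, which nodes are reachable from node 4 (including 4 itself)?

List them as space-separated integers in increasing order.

Answer: 1 2 3 4 5 6

Derivation:
Before: nodes reachable from 4: {1,2,3,4,5,6}
Adding (4,6): both endpoints already in same component. Reachability from 4 unchanged.
After: nodes reachable from 4: {1,2,3,4,5,6}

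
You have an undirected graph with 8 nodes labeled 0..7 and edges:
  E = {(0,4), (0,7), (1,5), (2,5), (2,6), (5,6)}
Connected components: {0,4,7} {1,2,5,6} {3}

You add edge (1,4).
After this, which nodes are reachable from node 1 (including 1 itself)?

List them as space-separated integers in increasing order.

Answer: 0 1 2 4 5 6 7

Derivation:
Before: nodes reachable from 1: {1,2,5,6}
Adding (1,4): merges 1's component with another. Reachability grows.
After: nodes reachable from 1: {0,1,2,4,5,6,7}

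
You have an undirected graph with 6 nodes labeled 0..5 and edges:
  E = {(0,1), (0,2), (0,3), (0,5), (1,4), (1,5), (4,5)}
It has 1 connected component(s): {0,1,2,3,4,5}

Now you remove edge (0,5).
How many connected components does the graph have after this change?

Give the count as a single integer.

Answer: 1

Derivation:
Initial component count: 1
Remove (0,5): not a bridge. Count unchanged: 1.
  After removal, components: {0,1,2,3,4,5}
New component count: 1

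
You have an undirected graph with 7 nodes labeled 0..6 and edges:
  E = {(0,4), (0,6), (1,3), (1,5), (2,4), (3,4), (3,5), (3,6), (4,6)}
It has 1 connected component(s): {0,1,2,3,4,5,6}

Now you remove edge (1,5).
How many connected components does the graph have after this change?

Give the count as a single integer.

Answer: 1

Derivation:
Initial component count: 1
Remove (1,5): not a bridge. Count unchanged: 1.
  After removal, components: {0,1,2,3,4,5,6}
New component count: 1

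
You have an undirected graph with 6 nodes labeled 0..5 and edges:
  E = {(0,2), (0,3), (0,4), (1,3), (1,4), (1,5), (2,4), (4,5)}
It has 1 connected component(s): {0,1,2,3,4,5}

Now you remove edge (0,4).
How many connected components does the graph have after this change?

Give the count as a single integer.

Answer: 1

Derivation:
Initial component count: 1
Remove (0,4): not a bridge. Count unchanged: 1.
  After removal, components: {0,1,2,3,4,5}
New component count: 1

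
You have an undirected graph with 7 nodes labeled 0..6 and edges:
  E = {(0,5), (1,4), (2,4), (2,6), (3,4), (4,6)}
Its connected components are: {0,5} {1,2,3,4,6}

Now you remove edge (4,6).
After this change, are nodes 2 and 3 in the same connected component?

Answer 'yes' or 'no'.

Answer: yes

Derivation:
Initial components: {0,5} {1,2,3,4,6}
Removing edge (4,6): not a bridge — component count unchanged at 2.
New components: {0,5} {1,2,3,4,6}
Are 2 and 3 in the same component? yes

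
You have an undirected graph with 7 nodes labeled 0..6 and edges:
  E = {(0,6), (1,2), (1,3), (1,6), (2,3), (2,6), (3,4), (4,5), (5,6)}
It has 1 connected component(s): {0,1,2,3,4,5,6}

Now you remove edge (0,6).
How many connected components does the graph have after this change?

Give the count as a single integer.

Answer: 2

Derivation:
Initial component count: 1
Remove (0,6): it was a bridge. Count increases: 1 -> 2.
  After removal, components: {0} {1,2,3,4,5,6}
New component count: 2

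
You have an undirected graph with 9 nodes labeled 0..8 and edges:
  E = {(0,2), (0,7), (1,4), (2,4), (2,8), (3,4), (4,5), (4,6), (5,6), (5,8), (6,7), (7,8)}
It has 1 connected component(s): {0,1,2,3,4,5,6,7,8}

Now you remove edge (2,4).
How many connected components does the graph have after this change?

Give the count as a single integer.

Answer: 1

Derivation:
Initial component count: 1
Remove (2,4): not a bridge. Count unchanged: 1.
  After removal, components: {0,1,2,3,4,5,6,7,8}
New component count: 1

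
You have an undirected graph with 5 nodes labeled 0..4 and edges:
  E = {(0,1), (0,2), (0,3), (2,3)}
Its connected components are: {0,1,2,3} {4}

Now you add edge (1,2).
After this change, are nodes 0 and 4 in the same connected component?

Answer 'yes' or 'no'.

Answer: no

Derivation:
Initial components: {0,1,2,3} {4}
Adding edge (1,2): both already in same component {0,1,2,3}. No change.
New components: {0,1,2,3} {4}
Are 0 and 4 in the same component? no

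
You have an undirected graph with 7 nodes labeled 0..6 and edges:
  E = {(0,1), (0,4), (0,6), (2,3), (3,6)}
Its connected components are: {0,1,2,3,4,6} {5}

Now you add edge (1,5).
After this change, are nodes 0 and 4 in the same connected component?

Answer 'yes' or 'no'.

Answer: yes

Derivation:
Initial components: {0,1,2,3,4,6} {5}
Adding edge (1,5): merges {0,1,2,3,4,6} and {5}.
New components: {0,1,2,3,4,5,6}
Are 0 and 4 in the same component? yes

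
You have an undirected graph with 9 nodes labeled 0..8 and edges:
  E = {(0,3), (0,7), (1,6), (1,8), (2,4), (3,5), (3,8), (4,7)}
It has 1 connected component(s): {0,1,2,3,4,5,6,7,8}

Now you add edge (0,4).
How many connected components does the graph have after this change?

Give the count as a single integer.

Answer: 1

Derivation:
Initial component count: 1
Add (0,4): endpoints already in same component. Count unchanged: 1.
New component count: 1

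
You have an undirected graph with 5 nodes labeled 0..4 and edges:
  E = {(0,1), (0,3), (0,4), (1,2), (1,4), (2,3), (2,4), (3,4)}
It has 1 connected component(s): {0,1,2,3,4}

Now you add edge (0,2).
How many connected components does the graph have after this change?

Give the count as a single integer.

Initial component count: 1
Add (0,2): endpoints already in same component. Count unchanged: 1.
New component count: 1

Answer: 1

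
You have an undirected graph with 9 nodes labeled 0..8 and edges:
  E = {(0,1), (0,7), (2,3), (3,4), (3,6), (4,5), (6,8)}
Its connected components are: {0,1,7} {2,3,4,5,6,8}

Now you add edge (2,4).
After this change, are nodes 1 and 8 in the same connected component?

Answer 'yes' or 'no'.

Answer: no

Derivation:
Initial components: {0,1,7} {2,3,4,5,6,8}
Adding edge (2,4): both already in same component {2,3,4,5,6,8}. No change.
New components: {0,1,7} {2,3,4,5,6,8}
Are 1 and 8 in the same component? no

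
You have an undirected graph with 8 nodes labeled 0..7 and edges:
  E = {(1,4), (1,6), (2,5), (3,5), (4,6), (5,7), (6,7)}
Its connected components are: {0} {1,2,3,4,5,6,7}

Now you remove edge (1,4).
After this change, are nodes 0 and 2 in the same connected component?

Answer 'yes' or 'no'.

Answer: no

Derivation:
Initial components: {0} {1,2,3,4,5,6,7}
Removing edge (1,4): not a bridge — component count unchanged at 2.
New components: {0} {1,2,3,4,5,6,7}
Are 0 and 2 in the same component? no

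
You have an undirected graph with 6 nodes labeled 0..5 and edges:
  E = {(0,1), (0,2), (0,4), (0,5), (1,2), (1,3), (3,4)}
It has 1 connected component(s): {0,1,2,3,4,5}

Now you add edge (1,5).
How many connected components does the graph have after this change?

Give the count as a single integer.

Answer: 1

Derivation:
Initial component count: 1
Add (1,5): endpoints already in same component. Count unchanged: 1.
New component count: 1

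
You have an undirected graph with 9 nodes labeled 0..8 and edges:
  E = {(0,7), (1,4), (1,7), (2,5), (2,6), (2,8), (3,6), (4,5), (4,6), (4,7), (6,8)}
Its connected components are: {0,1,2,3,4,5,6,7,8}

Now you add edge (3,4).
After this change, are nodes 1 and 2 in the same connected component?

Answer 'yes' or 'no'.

Initial components: {0,1,2,3,4,5,6,7,8}
Adding edge (3,4): both already in same component {0,1,2,3,4,5,6,7,8}. No change.
New components: {0,1,2,3,4,5,6,7,8}
Are 1 and 2 in the same component? yes

Answer: yes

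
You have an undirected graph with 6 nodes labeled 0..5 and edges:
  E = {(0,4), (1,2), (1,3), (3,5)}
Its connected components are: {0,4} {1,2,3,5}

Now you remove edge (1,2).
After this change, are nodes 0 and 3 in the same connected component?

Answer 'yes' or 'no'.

Initial components: {0,4} {1,2,3,5}
Removing edge (1,2): it was a bridge — component count 2 -> 3.
New components: {0,4} {1,3,5} {2}
Are 0 and 3 in the same component? no

Answer: no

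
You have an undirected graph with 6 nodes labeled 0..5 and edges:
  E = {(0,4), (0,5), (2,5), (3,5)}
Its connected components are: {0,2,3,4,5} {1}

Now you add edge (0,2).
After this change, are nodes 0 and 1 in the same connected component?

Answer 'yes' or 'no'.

Answer: no

Derivation:
Initial components: {0,2,3,4,5} {1}
Adding edge (0,2): both already in same component {0,2,3,4,5}. No change.
New components: {0,2,3,4,5} {1}
Are 0 and 1 in the same component? no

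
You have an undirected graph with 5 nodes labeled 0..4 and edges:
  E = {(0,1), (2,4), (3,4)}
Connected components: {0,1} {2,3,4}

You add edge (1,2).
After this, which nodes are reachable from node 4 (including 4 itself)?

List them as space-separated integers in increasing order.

Before: nodes reachable from 4: {2,3,4}
Adding (1,2): merges 4's component with another. Reachability grows.
After: nodes reachable from 4: {0,1,2,3,4}

Answer: 0 1 2 3 4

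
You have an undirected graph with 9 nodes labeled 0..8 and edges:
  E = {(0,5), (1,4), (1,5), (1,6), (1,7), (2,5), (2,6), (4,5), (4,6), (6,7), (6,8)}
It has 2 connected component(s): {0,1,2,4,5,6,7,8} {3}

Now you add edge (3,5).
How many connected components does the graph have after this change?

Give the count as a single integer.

Answer: 1

Derivation:
Initial component count: 2
Add (3,5): merges two components. Count decreases: 2 -> 1.
New component count: 1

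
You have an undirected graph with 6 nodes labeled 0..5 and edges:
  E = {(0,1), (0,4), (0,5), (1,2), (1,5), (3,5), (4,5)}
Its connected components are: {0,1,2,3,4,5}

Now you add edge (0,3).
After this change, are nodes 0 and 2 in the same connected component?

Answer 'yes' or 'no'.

Answer: yes

Derivation:
Initial components: {0,1,2,3,4,5}
Adding edge (0,3): both already in same component {0,1,2,3,4,5}. No change.
New components: {0,1,2,3,4,5}
Are 0 and 2 in the same component? yes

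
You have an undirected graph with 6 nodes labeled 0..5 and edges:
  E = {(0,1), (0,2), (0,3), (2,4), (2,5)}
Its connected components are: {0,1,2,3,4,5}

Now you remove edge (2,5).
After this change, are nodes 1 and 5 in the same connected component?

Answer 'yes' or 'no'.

Answer: no

Derivation:
Initial components: {0,1,2,3,4,5}
Removing edge (2,5): it was a bridge — component count 1 -> 2.
New components: {0,1,2,3,4} {5}
Are 1 and 5 in the same component? no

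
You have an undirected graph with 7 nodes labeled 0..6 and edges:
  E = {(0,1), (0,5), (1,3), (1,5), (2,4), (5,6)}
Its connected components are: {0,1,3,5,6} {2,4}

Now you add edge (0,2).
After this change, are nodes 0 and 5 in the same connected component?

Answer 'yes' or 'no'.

Answer: yes

Derivation:
Initial components: {0,1,3,5,6} {2,4}
Adding edge (0,2): merges {0,1,3,5,6} and {2,4}.
New components: {0,1,2,3,4,5,6}
Are 0 and 5 in the same component? yes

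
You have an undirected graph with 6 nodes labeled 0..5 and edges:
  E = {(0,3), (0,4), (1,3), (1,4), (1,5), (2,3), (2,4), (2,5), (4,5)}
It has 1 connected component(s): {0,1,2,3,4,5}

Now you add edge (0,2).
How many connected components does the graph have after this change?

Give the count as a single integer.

Answer: 1

Derivation:
Initial component count: 1
Add (0,2): endpoints already in same component. Count unchanged: 1.
New component count: 1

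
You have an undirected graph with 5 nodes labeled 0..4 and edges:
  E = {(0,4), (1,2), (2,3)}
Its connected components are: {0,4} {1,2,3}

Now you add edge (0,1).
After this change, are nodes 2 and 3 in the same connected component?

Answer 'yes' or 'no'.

Initial components: {0,4} {1,2,3}
Adding edge (0,1): merges {0,4} and {1,2,3}.
New components: {0,1,2,3,4}
Are 2 and 3 in the same component? yes

Answer: yes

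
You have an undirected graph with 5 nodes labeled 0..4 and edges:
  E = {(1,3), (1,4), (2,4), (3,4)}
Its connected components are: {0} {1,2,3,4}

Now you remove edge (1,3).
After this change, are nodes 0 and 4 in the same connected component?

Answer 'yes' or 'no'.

Initial components: {0} {1,2,3,4}
Removing edge (1,3): not a bridge — component count unchanged at 2.
New components: {0} {1,2,3,4}
Are 0 and 4 in the same component? no

Answer: no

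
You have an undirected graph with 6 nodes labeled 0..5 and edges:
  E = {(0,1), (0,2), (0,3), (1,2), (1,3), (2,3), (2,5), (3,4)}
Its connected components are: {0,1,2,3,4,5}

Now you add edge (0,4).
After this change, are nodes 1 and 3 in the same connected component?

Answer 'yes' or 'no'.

Initial components: {0,1,2,3,4,5}
Adding edge (0,4): both already in same component {0,1,2,3,4,5}. No change.
New components: {0,1,2,3,4,5}
Are 1 and 3 in the same component? yes

Answer: yes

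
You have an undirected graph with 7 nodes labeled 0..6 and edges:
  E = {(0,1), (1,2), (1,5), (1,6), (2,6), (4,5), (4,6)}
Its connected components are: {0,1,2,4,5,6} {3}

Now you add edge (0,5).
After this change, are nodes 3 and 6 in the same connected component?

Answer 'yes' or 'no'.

Answer: no

Derivation:
Initial components: {0,1,2,4,5,6} {3}
Adding edge (0,5): both already in same component {0,1,2,4,5,6}. No change.
New components: {0,1,2,4,5,6} {3}
Are 3 and 6 in the same component? no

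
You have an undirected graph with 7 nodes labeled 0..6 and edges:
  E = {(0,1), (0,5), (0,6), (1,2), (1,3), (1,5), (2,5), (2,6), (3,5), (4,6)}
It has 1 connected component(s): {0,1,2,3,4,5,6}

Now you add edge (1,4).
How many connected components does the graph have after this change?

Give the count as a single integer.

Answer: 1

Derivation:
Initial component count: 1
Add (1,4): endpoints already in same component. Count unchanged: 1.
New component count: 1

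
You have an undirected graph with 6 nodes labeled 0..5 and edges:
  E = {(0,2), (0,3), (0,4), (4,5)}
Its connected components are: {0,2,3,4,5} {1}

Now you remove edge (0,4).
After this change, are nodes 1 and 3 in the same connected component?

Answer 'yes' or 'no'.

Initial components: {0,2,3,4,5} {1}
Removing edge (0,4): it was a bridge — component count 2 -> 3.
New components: {0,2,3} {1} {4,5}
Are 1 and 3 in the same component? no

Answer: no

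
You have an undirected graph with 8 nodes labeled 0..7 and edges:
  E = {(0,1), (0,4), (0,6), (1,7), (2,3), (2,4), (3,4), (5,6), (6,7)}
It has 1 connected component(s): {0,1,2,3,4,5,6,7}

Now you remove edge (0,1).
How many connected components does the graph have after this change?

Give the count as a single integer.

Initial component count: 1
Remove (0,1): not a bridge. Count unchanged: 1.
  After removal, components: {0,1,2,3,4,5,6,7}
New component count: 1

Answer: 1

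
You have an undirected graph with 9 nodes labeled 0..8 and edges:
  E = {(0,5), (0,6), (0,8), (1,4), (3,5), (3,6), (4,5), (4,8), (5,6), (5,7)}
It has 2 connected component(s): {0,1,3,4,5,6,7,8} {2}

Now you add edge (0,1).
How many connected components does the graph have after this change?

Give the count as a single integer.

Initial component count: 2
Add (0,1): endpoints already in same component. Count unchanged: 2.
New component count: 2

Answer: 2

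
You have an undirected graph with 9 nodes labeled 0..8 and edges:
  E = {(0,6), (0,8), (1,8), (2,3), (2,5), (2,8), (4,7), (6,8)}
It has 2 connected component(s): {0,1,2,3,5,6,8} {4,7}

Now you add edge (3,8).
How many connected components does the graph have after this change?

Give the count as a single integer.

Answer: 2

Derivation:
Initial component count: 2
Add (3,8): endpoints already in same component. Count unchanged: 2.
New component count: 2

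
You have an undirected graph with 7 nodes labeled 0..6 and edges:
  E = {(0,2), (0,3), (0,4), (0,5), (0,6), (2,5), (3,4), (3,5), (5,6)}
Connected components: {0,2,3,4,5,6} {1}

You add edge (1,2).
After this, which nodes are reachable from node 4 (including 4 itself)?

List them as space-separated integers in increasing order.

Answer: 0 1 2 3 4 5 6

Derivation:
Before: nodes reachable from 4: {0,2,3,4,5,6}
Adding (1,2): merges 4's component with another. Reachability grows.
After: nodes reachable from 4: {0,1,2,3,4,5,6}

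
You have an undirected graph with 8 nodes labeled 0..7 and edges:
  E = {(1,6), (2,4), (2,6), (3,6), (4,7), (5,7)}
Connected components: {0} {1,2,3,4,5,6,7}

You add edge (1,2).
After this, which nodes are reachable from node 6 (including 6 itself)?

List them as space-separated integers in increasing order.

Answer: 1 2 3 4 5 6 7

Derivation:
Before: nodes reachable from 6: {1,2,3,4,5,6,7}
Adding (1,2): both endpoints already in same component. Reachability from 6 unchanged.
After: nodes reachable from 6: {1,2,3,4,5,6,7}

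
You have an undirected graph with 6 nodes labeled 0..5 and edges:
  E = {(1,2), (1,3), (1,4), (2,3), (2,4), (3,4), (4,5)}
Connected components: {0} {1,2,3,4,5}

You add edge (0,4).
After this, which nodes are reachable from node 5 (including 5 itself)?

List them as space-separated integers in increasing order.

Answer: 0 1 2 3 4 5

Derivation:
Before: nodes reachable from 5: {1,2,3,4,5}
Adding (0,4): merges 5's component with another. Reachability grows.
After: nodes reachable from 5: {0,1,2,3,4,5}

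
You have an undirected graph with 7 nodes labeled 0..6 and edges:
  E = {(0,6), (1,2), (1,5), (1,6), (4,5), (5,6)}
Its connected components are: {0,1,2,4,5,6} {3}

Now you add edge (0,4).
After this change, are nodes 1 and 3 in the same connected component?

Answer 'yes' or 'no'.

Initial components: {0,1,2,4,5,6} {3}
Adding edge (0,4): both already in same component {0,1,2,4,5,6}. No change.
New components: {0,1,2,4,5,6} {3}
Are 1 and 3 in the same component? no

Answer: no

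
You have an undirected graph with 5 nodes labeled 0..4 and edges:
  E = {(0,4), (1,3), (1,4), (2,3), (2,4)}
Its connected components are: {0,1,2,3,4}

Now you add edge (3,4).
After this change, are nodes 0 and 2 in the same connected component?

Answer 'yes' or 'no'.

Initial components: {0,1,2,3,4}
Adding edge (3,4): both already in same component {0,1,2,3,4}. No change.
New components: {0,1,2,3,4}
Are 0 and 2 in the same component? yes

Answer: yes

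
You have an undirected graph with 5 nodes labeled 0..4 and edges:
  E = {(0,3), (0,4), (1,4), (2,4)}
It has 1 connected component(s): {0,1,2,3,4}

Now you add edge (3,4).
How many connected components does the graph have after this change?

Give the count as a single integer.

Answer: 1

Derivation:
Initial component count: 1
Add (3,4): endpoints already in same component. Count unchanged: 1.
New component count: 1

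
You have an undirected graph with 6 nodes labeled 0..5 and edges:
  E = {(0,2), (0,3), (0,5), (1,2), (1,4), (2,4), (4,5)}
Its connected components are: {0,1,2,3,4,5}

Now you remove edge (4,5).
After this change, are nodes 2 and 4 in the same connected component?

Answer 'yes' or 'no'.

Initial components: {0,1,2,3,4,5}
Removing edge (4,5): not a bridge — component count unchanged at 1.
New components: {0,1,2,3,4,5}
Are 2 and 4 in the same component? yes

Answer: yes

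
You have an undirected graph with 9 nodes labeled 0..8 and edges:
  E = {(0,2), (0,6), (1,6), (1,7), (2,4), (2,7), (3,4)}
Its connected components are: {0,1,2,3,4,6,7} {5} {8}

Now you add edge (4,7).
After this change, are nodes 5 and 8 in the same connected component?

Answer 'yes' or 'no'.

Answer: no

Derivation:
Initial components: {0,1,2,3,4,6,7} {5} {8}
Adding edge (4,7): both already in same component {0,1,2,3,4,6,7}. No change.
New components: {0,1,2,3,4,6,7} {5} {8}
Are 5 and 8 in the same component? no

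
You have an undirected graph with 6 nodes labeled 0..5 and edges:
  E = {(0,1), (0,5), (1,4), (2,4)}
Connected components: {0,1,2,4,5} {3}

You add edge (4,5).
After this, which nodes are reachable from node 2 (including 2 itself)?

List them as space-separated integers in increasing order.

Answer: 0 1 2 4 5

Derivation:
Before: nodes reachable from 2: {0,1,2,4,5}
Adding (4,5): both endpoints already in same component. Reachability from 2 unchanged.
After: nodes reachable from 2: {0,1,2,4,5}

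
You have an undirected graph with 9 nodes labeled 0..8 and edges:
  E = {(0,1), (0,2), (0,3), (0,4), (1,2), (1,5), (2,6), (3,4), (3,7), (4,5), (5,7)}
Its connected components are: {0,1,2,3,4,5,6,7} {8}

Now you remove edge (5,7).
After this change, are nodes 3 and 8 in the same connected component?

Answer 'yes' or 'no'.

Initial components: {0,1,2,3,4,5,6,7} {8}
Removing edge (5,7): not a bridge — component count unchanged at 2.
New components: {0,1,2,3,4,5,6,7} {8}
Are 3 and 8 in the same component? no

Answer: no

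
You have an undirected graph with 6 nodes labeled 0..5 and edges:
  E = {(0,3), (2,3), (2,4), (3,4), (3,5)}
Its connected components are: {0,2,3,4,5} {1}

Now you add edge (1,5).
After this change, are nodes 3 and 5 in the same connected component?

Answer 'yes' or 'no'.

Answer: yes

Derivation:
Initial components: {0,2,3,4,5} {1}
Adding edge (1,5): merges {1} and {0,2,3,4,5}.
New components: {0,1,2,3,4,5}
Are 3 and 5 in the same component? yes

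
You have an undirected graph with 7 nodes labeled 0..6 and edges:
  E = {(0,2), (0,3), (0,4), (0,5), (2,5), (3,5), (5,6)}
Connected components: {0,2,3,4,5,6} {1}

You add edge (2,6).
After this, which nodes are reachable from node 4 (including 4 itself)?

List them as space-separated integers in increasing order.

Before: nodes reachable from 4: {0,2,3,4,5,6}
Adding (2,6): both endpoints already in same component. Reachability from 4 unchanged.
After: nodes reachable from 4: {0,2,3,4,5,6}

Answer: 0 2 3 4 5 6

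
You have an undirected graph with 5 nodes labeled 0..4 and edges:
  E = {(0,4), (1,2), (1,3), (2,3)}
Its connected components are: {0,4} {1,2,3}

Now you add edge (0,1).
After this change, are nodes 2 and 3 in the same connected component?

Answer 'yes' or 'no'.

Answer: yes

Derivation:
Initial components: {0,4} {1,2,3}
Adding edge (0,1): merges {0,4} and {1,2,3}.
New components: {0,1,2,3,4}
Are 2 and 3 in the same component? yes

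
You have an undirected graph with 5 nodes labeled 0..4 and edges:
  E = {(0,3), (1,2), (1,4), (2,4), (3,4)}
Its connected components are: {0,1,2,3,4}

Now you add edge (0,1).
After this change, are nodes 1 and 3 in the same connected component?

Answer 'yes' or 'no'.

Initial components: {0,1,2,3,4}
Adding edge (0,1): both already in same component {0,1,2,3,4}. No change.
New components: {0,1,2,3,4}
Are 1 and 3 in the same component? yes

Answer: yes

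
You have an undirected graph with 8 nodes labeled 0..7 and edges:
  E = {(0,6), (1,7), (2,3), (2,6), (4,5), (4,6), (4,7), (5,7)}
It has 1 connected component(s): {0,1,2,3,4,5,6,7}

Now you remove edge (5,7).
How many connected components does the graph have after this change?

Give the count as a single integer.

Initial component count: 1
Remove (5,7): not a bridge. Count unchanged: 1.
  After removal, components: {0,1,2,3,4,5,6,7}
New component count: 1

Answer: 1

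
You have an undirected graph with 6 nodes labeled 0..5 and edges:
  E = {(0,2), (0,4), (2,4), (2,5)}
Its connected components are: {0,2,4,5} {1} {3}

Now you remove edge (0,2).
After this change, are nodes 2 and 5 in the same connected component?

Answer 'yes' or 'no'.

Answer: yes

Derivation:
Initial components: {0,2,4,5} {1} {3}
Removing edge (0,2): not a bridge — component count unchanged at 3.
New components: {0,2,4,5} {1} {3}
Are 2 and 5 in the same component? yes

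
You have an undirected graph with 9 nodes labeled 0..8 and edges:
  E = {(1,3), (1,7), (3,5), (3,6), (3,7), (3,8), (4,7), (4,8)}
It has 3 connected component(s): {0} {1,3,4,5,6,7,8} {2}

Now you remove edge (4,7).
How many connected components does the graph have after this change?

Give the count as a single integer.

Initial component count: 3
Remove (4,7): not a bridge. Count unchanged: 3.
  After removal, components: {0} {1,3,4,5,6,7,8} {2}
New component count: 3

Answer: 3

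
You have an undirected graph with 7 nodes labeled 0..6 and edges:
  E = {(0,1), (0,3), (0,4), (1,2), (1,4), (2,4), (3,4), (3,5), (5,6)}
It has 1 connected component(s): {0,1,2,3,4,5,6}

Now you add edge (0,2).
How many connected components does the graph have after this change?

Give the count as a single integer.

Initial component count: 1
Add (0,2): endpoints already in same component. Count unchanged: 1.
New component count: 1

Answer: 1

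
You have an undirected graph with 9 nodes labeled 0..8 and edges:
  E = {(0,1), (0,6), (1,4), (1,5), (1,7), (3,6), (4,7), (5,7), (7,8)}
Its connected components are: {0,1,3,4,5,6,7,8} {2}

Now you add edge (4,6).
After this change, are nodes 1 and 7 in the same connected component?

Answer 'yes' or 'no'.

Answer: yes

Derivation:
Initial components: {0,1,3,4,5,6,7,8} {2}
Adding edge (4,6): both already in same component {0,1,3,4,5,6,7,8}. No change.
New components: {0,1,3,4,5,6,7,8} {2}
Are 1 and 7 in the same component? yes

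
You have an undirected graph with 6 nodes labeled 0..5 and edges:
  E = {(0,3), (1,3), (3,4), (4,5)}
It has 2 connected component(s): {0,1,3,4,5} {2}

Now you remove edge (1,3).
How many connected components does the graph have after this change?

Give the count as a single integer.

Answer: 3

Derivation:
Initial component count: 2
Remove (1,3): it was a bridge. Count increases: 2 -> 3.
  After removal, components: {0,3,4,5} {1} {2}
New component count: 3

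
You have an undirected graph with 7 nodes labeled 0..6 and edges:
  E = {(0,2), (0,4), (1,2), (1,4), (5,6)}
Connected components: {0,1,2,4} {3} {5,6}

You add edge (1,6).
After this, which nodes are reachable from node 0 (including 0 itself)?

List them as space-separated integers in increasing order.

Before: nodes reachable from 0: {0,1,2,4}
Adding (1,6): merges 0's component with another. Reachability grows.
After: nodes reachable from 0: {0,1,2,4,5,6}

Answer: 0 1 2 4 5 6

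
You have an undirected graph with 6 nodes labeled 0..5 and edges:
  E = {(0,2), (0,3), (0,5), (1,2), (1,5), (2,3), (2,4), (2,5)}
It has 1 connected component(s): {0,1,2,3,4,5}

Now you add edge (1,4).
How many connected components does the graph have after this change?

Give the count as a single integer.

Answer: 1

Derivation:
Initial component count: 1
Add (1,4): endpoints already in same component. Count unchanged: 1.
New component count: 1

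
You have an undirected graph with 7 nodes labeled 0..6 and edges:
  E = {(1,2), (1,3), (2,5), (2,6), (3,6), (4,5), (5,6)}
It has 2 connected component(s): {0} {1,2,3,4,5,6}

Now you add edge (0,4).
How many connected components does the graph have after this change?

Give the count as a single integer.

Answer: 1

Derivation:
Initial component count: 2
Add (0,4): merges two components. Count decreases: 2 -> 1.
New component count: 1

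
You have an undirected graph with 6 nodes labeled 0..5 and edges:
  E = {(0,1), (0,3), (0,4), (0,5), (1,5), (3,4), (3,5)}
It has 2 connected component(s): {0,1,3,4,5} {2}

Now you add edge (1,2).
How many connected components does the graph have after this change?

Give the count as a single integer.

Initial component count: 2
Add (1,2): merges two components. Count decreases: 2 -> 1.
New component count: 1

Answer: 1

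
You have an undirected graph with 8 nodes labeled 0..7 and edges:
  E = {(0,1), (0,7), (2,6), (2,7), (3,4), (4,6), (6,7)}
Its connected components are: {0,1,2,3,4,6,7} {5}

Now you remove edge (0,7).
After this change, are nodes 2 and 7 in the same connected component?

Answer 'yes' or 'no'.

Answer: yes

Derivation:
Initial components: {0,1,2,3,4,6,7} {5}
Removing edge (0,7): it was a bridge — component count 2 -> 3.
New components: {0,1} {2,3,4,6,7} {5}
Are 2 and 7 in the same component? yes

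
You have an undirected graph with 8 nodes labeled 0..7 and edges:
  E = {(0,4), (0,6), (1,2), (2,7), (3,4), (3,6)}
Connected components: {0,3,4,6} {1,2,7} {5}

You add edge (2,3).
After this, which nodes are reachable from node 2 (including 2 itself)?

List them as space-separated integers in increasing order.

Before: nodes reachable from 2: {1,2,7}
Adding (2,3): merges 2's component with another. Reachability grows.
After: nodes reachable from 2: {0,1,2,3,4,6,7}

Answer: 0 1 2 3 4 6 7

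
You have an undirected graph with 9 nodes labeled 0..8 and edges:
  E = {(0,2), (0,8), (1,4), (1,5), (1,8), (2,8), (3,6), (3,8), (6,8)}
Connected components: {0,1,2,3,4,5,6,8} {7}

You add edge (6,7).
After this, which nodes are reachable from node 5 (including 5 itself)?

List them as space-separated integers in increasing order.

Before: nodes reachable from 5: {0,1,2,3,4,5,6,8}
Adding (6,7): merges 5's component with another. Reachability grows.
After: nodes reachable from 5: {0,1,2,3,4,5,6,7,8}

Answer: 0 1 2 3 4 5 6 7 8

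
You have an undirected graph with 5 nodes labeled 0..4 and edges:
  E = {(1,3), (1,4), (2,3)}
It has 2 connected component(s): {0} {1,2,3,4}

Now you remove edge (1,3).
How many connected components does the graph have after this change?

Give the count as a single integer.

Answer: 3

Derivation:
Initial component count: 2
Remove (1,3): it was a bridge. Count increases: 2 -> 3.
  After removal, components: {0} {1,4} {2,3}
New component count: 3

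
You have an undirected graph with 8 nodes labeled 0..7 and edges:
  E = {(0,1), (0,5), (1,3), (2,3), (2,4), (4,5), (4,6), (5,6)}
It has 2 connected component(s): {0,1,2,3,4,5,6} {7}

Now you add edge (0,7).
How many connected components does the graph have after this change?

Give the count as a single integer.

Answer: 1

Derivation:
Initial component count: 2
Add (0,7): merges two components. Count decreases: 2 -> 1.
New component count: 1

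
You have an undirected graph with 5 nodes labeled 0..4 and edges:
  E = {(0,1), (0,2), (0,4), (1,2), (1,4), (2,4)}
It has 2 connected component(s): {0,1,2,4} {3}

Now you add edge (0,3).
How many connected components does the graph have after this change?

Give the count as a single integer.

Answer: 1

Derivation:
Initial component count: 2
Add (0,3): merges two components. Count decreases: 2 -> 1.
New component count: 1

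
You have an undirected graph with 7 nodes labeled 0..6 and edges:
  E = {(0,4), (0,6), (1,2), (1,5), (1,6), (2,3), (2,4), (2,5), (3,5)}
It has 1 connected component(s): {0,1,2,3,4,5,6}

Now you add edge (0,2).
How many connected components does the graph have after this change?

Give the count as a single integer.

Initial component count: 1
Add (0,2): endpoints already in same component. Count unchanged: 1.
New component count: 1

Answer: 1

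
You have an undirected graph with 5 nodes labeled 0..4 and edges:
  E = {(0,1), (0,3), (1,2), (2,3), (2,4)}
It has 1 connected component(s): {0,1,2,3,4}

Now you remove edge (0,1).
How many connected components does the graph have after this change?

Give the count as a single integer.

Answer: 1

Derivation:
Initial component count: 1
Remove (0,1): not a bridge. Count unchanged: 1.
  After removal, components: {0,1,2,3,4}
New component count: 1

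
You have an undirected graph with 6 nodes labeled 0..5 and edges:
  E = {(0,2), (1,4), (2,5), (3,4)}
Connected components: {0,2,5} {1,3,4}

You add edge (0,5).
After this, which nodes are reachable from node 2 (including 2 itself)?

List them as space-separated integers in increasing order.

Answer: 0 2 5

Derivation:
Before: nodes reachable from 2: {0,2,5}
Adding (0,5): both endpoints already in same component. Reachability from 2 unchanged.
After: nodes reachable from 2: {0,2,5}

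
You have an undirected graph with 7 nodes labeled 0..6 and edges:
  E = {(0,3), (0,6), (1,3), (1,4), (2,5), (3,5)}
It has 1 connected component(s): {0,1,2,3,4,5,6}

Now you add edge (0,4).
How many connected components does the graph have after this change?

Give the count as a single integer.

Initial component count: 1
Add (0,4): endpoints already in same component. Count unchanged: 1.
New component count: 1

Answer: 1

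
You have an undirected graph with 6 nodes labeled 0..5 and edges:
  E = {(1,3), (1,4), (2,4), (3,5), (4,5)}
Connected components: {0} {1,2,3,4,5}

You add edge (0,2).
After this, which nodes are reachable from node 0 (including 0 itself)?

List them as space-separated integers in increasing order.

Answer: 0 1 2 3 4 5

Derivation:
Before: nodes reachable from 0: {0}
Adding (0,2): merges 0's component with another. Reachability grows.
After: nodes reachable from 0: {0,1,2,3,4,5}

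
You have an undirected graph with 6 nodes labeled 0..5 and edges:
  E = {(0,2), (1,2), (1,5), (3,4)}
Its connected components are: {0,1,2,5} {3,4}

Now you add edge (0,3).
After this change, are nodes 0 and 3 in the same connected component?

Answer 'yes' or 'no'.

Initial components: {0,1,2,5} {3,4}
Adding edge (0,3): merges {0,1,2,5} and {3,4}.
New components: {0,1,2,3,4,5}
Are 0 and 3 in the same component? yes

Answer: yes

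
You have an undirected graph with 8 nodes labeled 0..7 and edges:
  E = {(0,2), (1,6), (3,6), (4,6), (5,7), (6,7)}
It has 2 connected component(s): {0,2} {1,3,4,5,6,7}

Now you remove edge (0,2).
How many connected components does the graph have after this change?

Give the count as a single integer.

Answer: 3

Derivation:
Initial component count: 2
Remove (0,2): it was a bridge. Count increases: 2 -> 3.
  After removal, components: {0} {1,3,4,5,6,7} {2}
New component count: 3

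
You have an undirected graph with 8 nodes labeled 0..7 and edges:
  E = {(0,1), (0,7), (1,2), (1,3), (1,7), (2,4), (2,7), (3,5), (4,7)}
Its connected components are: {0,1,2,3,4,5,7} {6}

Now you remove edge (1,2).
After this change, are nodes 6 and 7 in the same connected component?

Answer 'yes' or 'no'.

Initial components: {0,1,2,3,4,5,7} {6}
Removing edge (1,2): not a bridge — component count unchanged at 2.
New components: {0,1,2,3,4,5,7} {6}
Are 6 and 7 in the same component? no

Answer: no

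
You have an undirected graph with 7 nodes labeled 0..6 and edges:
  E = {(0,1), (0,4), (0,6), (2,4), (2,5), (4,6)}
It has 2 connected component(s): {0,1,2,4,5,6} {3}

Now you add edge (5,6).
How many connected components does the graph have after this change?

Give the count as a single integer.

Initial component count: 2
Add (5,6): endpoints already in same component. Count unchanged: 2.
New component count: 2

Answer: 2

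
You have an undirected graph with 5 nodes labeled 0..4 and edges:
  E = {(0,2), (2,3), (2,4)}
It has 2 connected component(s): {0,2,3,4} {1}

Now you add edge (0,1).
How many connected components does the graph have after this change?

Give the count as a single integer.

Initial component count: 2
Add (0,1): merges two components. Count decreases: 2 -> 1.
New component count: 1

Answer: 1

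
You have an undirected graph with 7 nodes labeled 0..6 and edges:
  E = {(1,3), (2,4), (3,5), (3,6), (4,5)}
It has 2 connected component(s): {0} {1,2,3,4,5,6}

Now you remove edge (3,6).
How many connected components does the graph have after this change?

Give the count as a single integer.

Answer: 3

Derivation:
Initial component count: 2
Remove (3,6): it was a bridge. Count increases: 2 -> 3.
  After removal, components: {0} {1,2,3,4,5} {6}
New component count: 3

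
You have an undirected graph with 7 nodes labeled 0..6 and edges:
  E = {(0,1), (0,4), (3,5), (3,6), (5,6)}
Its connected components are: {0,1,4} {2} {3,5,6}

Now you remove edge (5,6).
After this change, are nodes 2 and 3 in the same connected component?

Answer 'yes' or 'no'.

Initial components: {0,1,4} {2} {3,5,6}
Removing edge (5,6): not a bridge — component count unchanged at 3.
New components: {0,1,4} {2} {3,5,6}
Are 2 and 3 in the same component? no

Answer: no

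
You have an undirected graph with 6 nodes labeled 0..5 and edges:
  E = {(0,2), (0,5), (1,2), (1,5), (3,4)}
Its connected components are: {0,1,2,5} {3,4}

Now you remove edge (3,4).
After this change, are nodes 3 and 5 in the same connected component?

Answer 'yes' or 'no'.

Initial components: {0,1,2,5} {3,4}
Removing edge (3,4): it was a bridge — component count 2 -> 3.
New components: {0,1,2,5} {3} {4}
Are 3 and 5 in the same component? no

Answer: no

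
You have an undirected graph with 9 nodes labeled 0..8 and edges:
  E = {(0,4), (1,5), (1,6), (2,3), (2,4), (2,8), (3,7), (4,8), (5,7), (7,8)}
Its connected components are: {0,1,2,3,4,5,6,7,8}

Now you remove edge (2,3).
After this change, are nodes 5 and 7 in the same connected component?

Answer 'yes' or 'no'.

Answer: yes

Derivation:
Initial components: {0,1,2,3,4,5,6,7,8}
Removing edge (2,3): not a bridge — component count unchanged at 1.
New components: {0,1,2,3,4,5,6,7,8}
Are 5 and 7 in the same component? yes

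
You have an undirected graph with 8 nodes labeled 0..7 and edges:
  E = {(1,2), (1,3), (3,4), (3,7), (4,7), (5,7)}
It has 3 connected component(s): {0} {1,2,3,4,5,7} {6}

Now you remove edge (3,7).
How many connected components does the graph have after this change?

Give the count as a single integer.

Initial component count: 3
Remove (3,7): not a bridge. Count unchanged: 3.
  After removal, components: {0} {1,2,3,4,5,7} {6}
New component count: 3

Answer: 3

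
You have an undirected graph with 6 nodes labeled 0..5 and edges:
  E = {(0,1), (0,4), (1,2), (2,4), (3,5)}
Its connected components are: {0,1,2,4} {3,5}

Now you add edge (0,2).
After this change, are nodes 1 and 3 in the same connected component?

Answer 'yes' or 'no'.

Initial components: {0,1,2,4} {3,5}
Adding edge (0,2): both already in same component {0,1,2,4}. No change.
New components: {0,1,2,4} {3,5}
Are 1 and 3 in the same component? no

Answer: no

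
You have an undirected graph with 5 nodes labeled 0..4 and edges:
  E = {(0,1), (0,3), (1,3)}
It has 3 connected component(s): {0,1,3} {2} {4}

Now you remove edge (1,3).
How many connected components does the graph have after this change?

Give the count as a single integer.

Answer: 3

Derivation:
Initial component count: 3
Remove (1,3): not a bridge. Count unchanged: 3.
  After removal, components: {0,1,3} {2} {4}
New component count: 3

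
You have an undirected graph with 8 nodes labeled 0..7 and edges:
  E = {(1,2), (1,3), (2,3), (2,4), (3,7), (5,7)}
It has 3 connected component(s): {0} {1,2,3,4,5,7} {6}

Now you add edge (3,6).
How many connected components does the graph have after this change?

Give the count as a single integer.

Answer: 2

Derivation:
Initial component count: 3
Add (3,6): merges two components. Count decreases: 3 -> 2.
New component count: 2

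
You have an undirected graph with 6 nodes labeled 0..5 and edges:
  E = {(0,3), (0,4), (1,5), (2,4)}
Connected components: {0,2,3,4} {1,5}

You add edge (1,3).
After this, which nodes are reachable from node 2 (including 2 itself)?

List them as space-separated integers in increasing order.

Answer: 0 1 2 3 4 5

Derivation:
Before: nodes reachable from 2: {0,2,3,4}
Adding (1,3): merges 2's component with another. Reachability grows.
After: nodes reachable from 2: {0,1,2,3,4,5}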